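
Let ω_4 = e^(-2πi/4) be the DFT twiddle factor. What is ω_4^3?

ω_4^3 = e^(-2πi·3/4)
= cos(-2π·3/4) + i·sin(-2π·3/4)
= cos(-6π/4) + i·sin(-6π/4)

ω_4^3 = cos(-6π/4) + i·sin(-6π/4) = 1i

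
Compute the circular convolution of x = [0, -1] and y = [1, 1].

(x ⊛ y)[n] = Σ(m=0 to 1) x[m] · y[(n-m) mod 2]

Computing each output sample:
(x ⊛ y)[0] = -1
(x ⊛ y)[1] = -1

x ⊛ y = [-1, -1]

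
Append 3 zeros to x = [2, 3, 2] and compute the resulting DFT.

Original 3-point DFT: [7, -0.5000-0.8660i, -0.5000+0.8660i]
Zero-padded 6-point DFT provides frequency interpolation.

DFT_6([x, 0, ...]) = [7, 2.5000-4.3301i, -0.5000-0.8660i, 1, -0.5000+0.8660i, 2.5000+4.3301i]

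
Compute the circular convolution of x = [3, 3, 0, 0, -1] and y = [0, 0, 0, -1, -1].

(x ⊛ y)[n] = Σ(m=0 to 4) x[m] · y[(n-m) mod 5]

Computing each output sample:
(x ⊛ y)[0] = -3
(x ⊛ y)[1] = 0
(x ⊛ y)[2] = 1
(x ⊛ y)[3] = -2
(x ⊛ y)[4] = -6

x ⊛ y = [-3, 0, 1, -2, -6]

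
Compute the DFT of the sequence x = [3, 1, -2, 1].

X[k] = Σ(n=0 to 3) x[n] · ω_4^(nk)
where ω_4 = e^(-2πi/4)

Computing each X[k]:
X[0] = 3
X[1] = 5
X[2] = -1
X[3] = 5

X = [3, 5, -1, 5]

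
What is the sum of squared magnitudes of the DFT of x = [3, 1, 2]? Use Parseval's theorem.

Parseval: Σ|x[n]|² = (1/N)Σ|X[k]|², so Σ|X[k]|² = N·Σ|x[n]|² = 3·14.0000

Σ|X[k]|² = N·Σ|x[n]|² = 3·14.0000 = 42.0000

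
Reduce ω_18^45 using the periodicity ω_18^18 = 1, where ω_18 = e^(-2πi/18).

Since ω_18^18 = 1, powers reduce modulo 18.
45 mod 18 = 9
So ω_18^45 = ω_18^9 = e^(-2πi·9/18)

ω_18^45 = ω_18^9 = -1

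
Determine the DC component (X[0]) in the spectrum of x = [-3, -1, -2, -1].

X[0] = Σ(n=0 to 3) x[n] · ω_4^0 = Σ x[n]
= (-3) + (-1) + (-2) + (-1)

X[0] = -7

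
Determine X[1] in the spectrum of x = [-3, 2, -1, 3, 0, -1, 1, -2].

X[1] = Σ(n=0 to 7) x[n] · ω_8^(1n) where ω_8 = e^(-2πi/8)
= (-3)·ω_8^0 + (2)·ω_8^1 + (-1)·ω_8^2 + (3)·ω_8^3 + (0)·ω_8^4 + (-1)·ω_8^5 + (1)·ω_8^6 + (-2)·ω_8^7

X[1] = -4.4142-3.6569i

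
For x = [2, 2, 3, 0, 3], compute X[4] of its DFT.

X[4] = Σ(n=0 to 4) x[n] · ω_5^(4n) where ω_5 = e^(-2πi/5)
= (2)·ω_5^0 + (2)·ω_5^4 + (3)·ω_5^8 + (0)·ω_5^12 + (3)·ω_5^16

X[4] = 1.1180+0.8123i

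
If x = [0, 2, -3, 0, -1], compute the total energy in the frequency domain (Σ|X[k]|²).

Parseval: Σ|x[n]|² = (1/N)Σ|X[k]|², so Σ|X[k]|² = N·Σ|x[n]|² = 5·14.0000

Σ|X[k]|² = N·Σ|x[n]|² = 5·14.0000 = 70.0000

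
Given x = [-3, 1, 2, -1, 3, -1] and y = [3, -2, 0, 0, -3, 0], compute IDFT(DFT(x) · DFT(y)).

(x ⊛ y)[n] = Σ(m=0 to 5) x[m] · y[(n-m) mod 6]

Computing each output sample:
(x ⊛ y)[0] = -13
(x ⊛ y)[1] = 12
(x ⊛ y)[2] = -5
(x ⊛ y)[3] = -4
(x ⊛ y)[4] = 20
(x ⊛ y)[5] = -12

x ⊛ y = [-13, 12, -5, -4, 20, -12]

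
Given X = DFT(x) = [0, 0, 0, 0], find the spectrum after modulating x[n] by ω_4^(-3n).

Modulation property: DFT(ω_4^(-3n)·x[n]) = X[(k-3) mod 4], so circularly shift X by 3 positions.

X[k-3] = [0, 0, 0, 0]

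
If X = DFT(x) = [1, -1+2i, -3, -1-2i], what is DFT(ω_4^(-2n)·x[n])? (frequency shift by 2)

Modulation property: DFT(ω_4^(-2n)·x[n]) = X[(k-2) mod 4], so circularly shift X by 2 positions.

X[k-2] = [-3, -1-2i, 1, -1+2i]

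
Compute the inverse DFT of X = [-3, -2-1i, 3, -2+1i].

x[n] = (1/4) Σ(k=0 to 3) X[k] · e^(2πikn/4)

Computing each x[n]:
x[0] = -1
x[1] = -1
x[2] = 1
x[3] = -2

x = [-1, -1, 1, -2]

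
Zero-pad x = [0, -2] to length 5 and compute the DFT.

Original 2-point DFT: [-2, 2]
Zero-padded 5-point DFT provides frequency interpolation.

DFT_5([x, 0, ...]) = [-2, -0.6180+1.9021i, 1.6180+1.1756i, 1.6180-1.1756i, -0.6180-1.9021i]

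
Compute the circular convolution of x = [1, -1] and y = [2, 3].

(x ⊛ y)[n] = Σ(m=0 to 1) x[m] · y[(n-m) mod 2]

Computing each output sample:
(x ⊛ y)[0] = -1
(x ⊛ y)[1] = 1

x ⊛ y = [-1, 1]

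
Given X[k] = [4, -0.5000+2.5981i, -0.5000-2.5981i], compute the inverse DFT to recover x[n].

x[n] = (1/3) Σ(k=0 to 2) X[k] · e^(2πikn/3)

Computing each x[n]:
x[0] = 1
x[1] = 0
x[2] = 3

x = [1, 0, 3]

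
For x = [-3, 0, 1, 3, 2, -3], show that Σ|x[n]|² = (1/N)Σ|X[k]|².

Time domain:
Σ|x[n]|² = |-3|² + |0|² + |1|² + |3|² + |2|² + |-3|² = 32.0000

Frequency domain:
(1/6)Σ|X[k]|² = (1/6)(|0|² + |-9.0000-1.7321i|² + |-3.4641i|² + |0|² + |3.4641i|² + |-9.0000+1.7321i|²) = (1/6)·192.0000 = 32.0000

Both sides agree, confirming Parseval's theorem.

Σ|x[n]|² = (1/N)Σ|X[k]|² = 32.0000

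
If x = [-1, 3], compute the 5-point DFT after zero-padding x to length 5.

Original 2-point DFT: [2, -4]
Zero-padded 5-point DFT provides frequency interpolation.

DFT_5([x, 0, ...]) = [2, -0.0729-2.8532i, -3.4271-1.7634i, -3.4271+1.7634i, -0.0729+2.8532i]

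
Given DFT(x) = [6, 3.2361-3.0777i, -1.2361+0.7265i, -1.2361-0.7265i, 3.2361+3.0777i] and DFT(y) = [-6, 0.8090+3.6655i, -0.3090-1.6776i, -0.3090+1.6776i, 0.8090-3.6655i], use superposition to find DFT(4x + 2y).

By linearity: DFT(4x + 2y) = 4·DFT(x) + 2·DFT(y)
= 4·[6, 3.2361-3.0777i, -1.2361+0.7265i, -1.2361-0.7265i, 3.2361+3.0777i] + 2·[-6, 0.8090+3.6655i, -0.3090-1.6776i, -0.3090+1.6776i, 0.8090-3.6655i]

Computing element-wise:
Z[0] = 4·(6) + 2·(-6) = 12
Z[1] = 4·(3.2361-3.0777i) + 2·(0.8090+3.6655i) = 14.5624-4.9798i
Z[2] = 4·(-1.2361+0.7265i) + 2·(-0.3090-1.6776i) = -5.5624-0.4492i
Z[3] = 4·(-1.2361-0.7265i) + 2·(-0.3090+1.6776i) = -5.5624+0.4492i
Z[4] = 4·(3.2361+3.0777i) + 2·(0.8090-3.6655i) = 14.5624+4.9798i

DFT(4x + 2y) = 4·X + 2·Y = [12, 14.5624-4.9798i, -5.5624-0.4492i, -5.5624+0.4492i, 14.5624+4.9798i]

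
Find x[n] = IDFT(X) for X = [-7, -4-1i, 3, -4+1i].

x[n] = (1/4) Σ(k=0 to 3) X[k] · e^(2πikn/4)

Computing each x[n]:
x[0] = -3
x[1] = -2
x[2] = 1
x[3] = -3

x = [-3, -2, 1, -3]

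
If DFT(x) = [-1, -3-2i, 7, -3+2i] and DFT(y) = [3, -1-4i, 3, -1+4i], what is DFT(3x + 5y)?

By linearity: DFT(3x + 5y) = 3·DFT(x) + 5·DFT(y)
= 3·[-1, -3-2i, 7, -3+2i] + 5·[3, -1-4i, 3, -1+4i]

Computing element-wise:
Z[0] = 3·(-1) + 5·(3) = 12
Z[1] = 3·(-3-2i) + 5·(-1-4i) = -14-26i
Z[2] = 3·(7) + 5·(3) = 36
Z[3] = 3·(-3+2i) + 5·(-1+4i) = -14+26i

DFT(3x + 5y) = 3·X + 5·Y = [12, -14-26i, 36, -14+26i]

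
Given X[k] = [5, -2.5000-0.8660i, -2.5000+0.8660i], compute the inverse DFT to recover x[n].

x[n] = (1/3) Σ(k=0 to 2) X[k] · e^(2πikn/3)

Computing each x[n]:
x[0] = 0
x[1] = 3
x[2] = 2

x = [0, 3, 2]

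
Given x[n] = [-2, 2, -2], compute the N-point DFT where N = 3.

X[k] = Σ(n=0 to 2) x[n] · ω_3^(nk)
where ω_3 = e^(-2πi/3)

Computing each X[k]:
X[0] = -2
X[1] = -2.0000-3.4641i
X[2] = -2.0000+3.4641i

X = [-2, -2.0000-3.4641i, -2.0000+3.4641i]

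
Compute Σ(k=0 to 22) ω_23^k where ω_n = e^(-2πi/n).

Sum of all nth roots of unity equals 0 for n > 1 (geometric series with r ≠ 1).

0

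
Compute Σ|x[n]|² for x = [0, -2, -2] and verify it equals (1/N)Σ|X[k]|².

Time domain:
Σ|x[n]|² = |0|² + |-2|² + |-2|² = 8.0000

Frequency domain:
(1/3)Σ|X[k]|² = (1/3)(|-4|² + |2|² + |2|²) = (1/3)·24.0000 = 8.0000

Both sides agree, confirming Parseval's theorem.

Σ|x[n]|² = (1/N)Σ|X[k]|² = 8.0000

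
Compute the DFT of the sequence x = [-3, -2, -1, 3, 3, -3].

X[k] = Σ(n=0 to 5) x[n] · ω_6^(nk)
where ω_6 = e^(-2πi/6)

Computing each X[k]:
X[0] = -3
X[1] = -9.5000+2.5981i
X[2] = 1.5000-4.3301i
X[3] = 1
X[4] = 1.5000+4.3301i
X[5] = -9.5000-2.5981i

X = [-3, -9.5000+2.5981i, 1.5000-4.3301i, 1, 1.5000+4.3301i, -9.5000-2.5981i]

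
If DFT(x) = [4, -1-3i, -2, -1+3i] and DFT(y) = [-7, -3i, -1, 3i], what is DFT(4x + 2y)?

By linearity: DFT(4x + 2y) = 4·DFT(x) + 2·DFT(y)
= 4·[4, -1-3i, -2, -1+3i] + 2·[-7, -3i, -1, 3i]

Computing element-wise:
Z[0] = 4·(4) + 2·(-7) = 2
Z[1] = 4·(-1-3i) + 2·(-3i) = -4-18i
Z[2] = 4·(-2) + 2·(-1) = -10
Z[3] = 4·(-1+3i) + 2·(3i) = -4+18i

DFT(4x + 2y) = 4·X + 2·Y = [2, -4-18i, -10, -4+18i]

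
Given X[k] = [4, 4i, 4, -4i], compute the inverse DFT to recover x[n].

x[n] = (1/4) Σ(k=0 to 3) X[k] · e^(2πikn/4)

Computing each x[n]:
x[0] = 2
x[1] = -2
x[2] = 2
x[3] = 2

x = [2, -2, 2, 2]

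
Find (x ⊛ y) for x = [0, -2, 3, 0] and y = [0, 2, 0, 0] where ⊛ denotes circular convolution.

(x ⊛ y)[n] = Σ(m=0 to 3) x[m] · y[(n-m) mod 4]

Computing each output sample:
(x ⊛ y)[0] = 0
(x ⊛ y)[1] = 0
(x ⊛ y)[2] = -4
(x ⊛ y)[3] = 6

x ⊛ y = [0, 0, -4, 6]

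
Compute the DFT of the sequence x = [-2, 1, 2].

X[k] = Σ(n=0 to 2) x[n] · ω_3^(nk)
where ω_3 = e^(-2πi/3)

Computing each X[k]:
X[0] = 1
X[1] = -3.5000+0.8660i
X[2] = -3.5000-0.8660i

X = [1, -3.5000+0.8660i, -3.5000-0.8660i]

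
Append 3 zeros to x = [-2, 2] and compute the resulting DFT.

Original 2-point DFT: [0, -4]
Zero-padded 5-point DFT provides frequency interpolation.

DFT_5([x, 0, ...]) = [0, -1.3820-1.9021i, -3.6180-1.1756i, -3.6180+1.1756i, -1.3820+1.9021i]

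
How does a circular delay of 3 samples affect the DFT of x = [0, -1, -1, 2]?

Time shift by 3: X_shifted[k] = ω_4^(3k) · X[k]
Shifted x = [-1, -1, 2, 0]

DFT(x[n-3]) = [0, -3+1i, 2, -3-1i]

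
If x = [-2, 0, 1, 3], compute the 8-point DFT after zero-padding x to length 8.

Original 4-point DFT: [2, -3+3i, -4, -3-3i]
Zero-padded 8-point DFT provides frequency interpolation.

DFT_8([x, 0, ...]) = [2, -4.1213-3.1213i, -3+3i, 0.1213-1.1213i, -4, 0.1213+1.1213i, -3-3i, -4.1213+3.1213i]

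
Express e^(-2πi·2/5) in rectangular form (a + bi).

ω_5^2 = e^(-2πi·2/5)
= cos(-2π·2/5) + i·sin(-2π·2/5)
= cos(-4π/5) + i·sin(-4π/5)

ω_5^2 = cos(-4π/5) + i·sin(-4π/5) = -0.8090-0.5878i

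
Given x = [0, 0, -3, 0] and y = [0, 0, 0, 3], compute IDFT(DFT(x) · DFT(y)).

(x ⊛ y)[n] = Σ(m=0 to 3) x[m] · y[(n-m) mod 4]

Computing each output sample:
(x ⊛ y)[0] = 0
(x ⊛ y)[1] = -9
(x ⊛ y)[2] = 0
(x ⊛ y)[3] = 0

x ⊛ y = [0, -9, 0, 0]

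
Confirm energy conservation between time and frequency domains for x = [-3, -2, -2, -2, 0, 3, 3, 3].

Time domain:
Σ|x[n]|² = |-3|² + |-2|² + |-2|² + |-2|² + |0|² + |3|² + |3|² + |3|² = 48.0000

Frequency domain:
(1/8)Σ|X[k]|² = (1/8)(|0|² + |-3.0000+12.0711i|² + |-4|² + |-3.0000+2.0711i|² + |-4|² + |-3.0000-2.0711i|² + |-4|² + |-3.0000-12.0711i|²) = (1/8)·384.0000 = 48.0000

Both sides agree, confirming Parseval's theorem.

Σ|x[n]|² = (1/N)Σ|X[k]|² = 48.0000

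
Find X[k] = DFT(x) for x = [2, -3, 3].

X[k] = Σ(n=0 to 2) x[n] · ω_3^(nk)
where ω_3 = e^(-2πi/3)

Computing each X[k]:
X[0] = 2
X[1] = 2.0000+5.1962i
X[2] = 2.0000-5.1962i

X = [2, 2.0000+5.1962i, 2.0000-5.1962i]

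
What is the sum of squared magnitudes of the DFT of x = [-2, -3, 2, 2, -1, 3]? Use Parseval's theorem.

Parseval: Σ|x[n]|² = (1/N)Σ|X[k]|², so Σ|X[k]|² = N·Σ|x[n]|² = 6·31.0000

Σ|X[k]|² = N·Σ|x[n]|² = 6·31.0000 = 186.0000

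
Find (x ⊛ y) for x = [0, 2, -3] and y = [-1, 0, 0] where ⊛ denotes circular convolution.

(x ⊛ y)[n] = Σ(m=0 to 2) x[m] · y[(n-m) mod 3]

Computing each output sample:
(x ⊛ y)[0] = 0
(x ⊛ y)[1] = -2
(x ⊛ y)[2] = 3

x ⊛ y = [0, -2, 3]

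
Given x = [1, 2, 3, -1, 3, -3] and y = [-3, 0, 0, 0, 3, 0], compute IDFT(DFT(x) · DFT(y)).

(x ⊛ y)[n] = Σ(m=0 to 5) x[m] · y[(n-m) mod 6]

Computing each output sample:
(x ⊛ y)[0] = 6
(x ⊛ y)[1] = -9
(x ⊛ y)[2] = 0
(x ⊛ y)[3] = -6
(x ⊛ y)[4] = -6
(x ⊛ y)[5] = 15

x ⊛ y = [6, -9, 0, -6, -6, 15]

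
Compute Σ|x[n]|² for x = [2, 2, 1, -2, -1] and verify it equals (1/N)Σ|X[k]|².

Time domain:
Σ|x[n]|² = |2|² + |2|² + |1|² + |-2|² + |-1|² = 14.0000

Frequency domain:
(1/5)Σ|X[k]|² = (1/5)(|2|² + |3.1180-4.6165i|² + |0.8820+1.0898i|² + |0.8820-1.0898i|² + |3.1180+4.6165i|²) = (1/5)·70.0000 = 14.0000

Both sides agree, confirming Parseval's theorem.

Σ|x[n]|² = (1/N)Σ|X[k]|² = 14.0000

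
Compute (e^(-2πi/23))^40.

Since ω_23^23 = 1, powers reduce modulo 23.
40 mod 23 = 17
So ω_23^40 = ω_23^17 = e^(-2πi·17/23)

ω_23^40 = ω_23^17 = -0.0682+0.9977i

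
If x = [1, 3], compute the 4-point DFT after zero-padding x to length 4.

Original 2-point DFT: [4, -2]
Zero-padded 4-point DFT provides frequency interpolation.

DFT_4([x, 0, ...]) = [4, 1-3i, -2, 1+3i]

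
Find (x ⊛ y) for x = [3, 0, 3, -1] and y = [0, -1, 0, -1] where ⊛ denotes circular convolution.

(x ⊛ y)[n] = Σ(m=0 to 3) x[m] · y[(n-m) mod 4]

Computing each output sample:
(x ⊛ y)[0] = 1
(x ⊛ y)[1] = -6
(x ⊛ y)[2] = 1
(x ⊛ y)[3] = -6

x ⊛ y = [1, -6, 1, -6]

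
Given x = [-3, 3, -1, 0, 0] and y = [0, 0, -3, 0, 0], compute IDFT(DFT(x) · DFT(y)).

(x ⊛ y)[n] = Σ(m=0 to 4) x[m] · y[(n-m) mod 5]

Computing each output sample:
(x ⊛ y)[0] = 0
(x ⊛ y)[1] = 0
(x ⊛ y)[2] = 9
(x ⊛ y)[3] = -9
(x ⊛ y)[4] = 3

x ⊛ y = [0, 0, 9, -9, 3]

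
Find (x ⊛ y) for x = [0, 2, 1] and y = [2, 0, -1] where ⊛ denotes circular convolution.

(x ⊛ y)[n] = Σ(m=0 to 2) x[m] · y[(n-m) mod 3]

Computing each output sample:
(x ⊛ y)[0] = -2
(x ⊛ y)[1] = 3
(x ⊛ y)[2] = 2

x ⊛ y = [-2, 3, 2]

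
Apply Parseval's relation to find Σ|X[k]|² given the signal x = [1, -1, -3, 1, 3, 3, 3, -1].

Parseval: Σ|x[n]|² = (1/N)Σ|X[k]|², so Σ|X[k]|² = N·Σ|x[n]|² = 8·40.0000

Σ|X[k]|² = N·Σ|x[n]|² = 8·40.0000 = 320.0000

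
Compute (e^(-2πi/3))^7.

Since ω_3^3 = 1, powers reduce modulo 3.
7 mod 3 = 1
So ω_3^7 = ω_3^1 = e^(-2πi·1/3)

ω_3^7 = ω_3^1 = -0.5000-0.8660i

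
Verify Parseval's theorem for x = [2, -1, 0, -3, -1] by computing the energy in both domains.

Time domain:
Σ|x[n]|² = |2|² + |-1|² + |0|² + |-3|² + |-1|² = 15.0000

Frequency domain:
(1/5)Σ|X[k]|² = (1/5)(|-3|² + |3.8090-1.7634i|² + |2.6910+2.8532i|² + |2.6910-2.8532i|² + |3.8090+1.7634i|²) = (1/5)·75.0000 = 15.0000

Both sides agree, confirming Parseval's theorem.

Σ|x[n]|² = (1/N)Σ|X[k]|² = 15.0000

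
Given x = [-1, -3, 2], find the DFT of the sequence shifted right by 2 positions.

Time shift by 2: X_shifted[k] = ω_3^(2k) · X[k]
Shifted x = [-3, 2, -1]

DFT(x[n-2]) = [-2, -3.5000-2.5981i, -3.5000+2.5981i]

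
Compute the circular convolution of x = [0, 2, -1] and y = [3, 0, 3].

(x ⊛ y)[n] = Σ(m=0 to 2) x[m] · y[(n-m) mod 3]

Computing each output sample:
(x ⊛ y)[0] = 6
(x ⊛ y)[1] = 3
(x ⊛ y)[2] = -3

x ⊛ y = [6, 3, -3]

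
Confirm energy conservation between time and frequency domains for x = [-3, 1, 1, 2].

Time domain:
Σ|x[n]|² = |-3|² + |1|² + |1|² + |2|² = 15.0000

Frequency domain:
(1/4)Σ|X[k]|² = (1/4)(|1|² + |-4+1i|² + |-5|² + |-4-1i|²) = (1/4)·60.0000 = 15.0000

Both sides agree, confirming Parseval's theorem.

Σ|x[n]|² = (1/N)Σ|X[k]|² = 15.0000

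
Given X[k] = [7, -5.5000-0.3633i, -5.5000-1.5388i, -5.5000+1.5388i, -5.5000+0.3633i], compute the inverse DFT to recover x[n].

x[n] = (1/5) Σ(k=0 to 4) X[k] · e^(2πikn/5)

Computing each x[n]:
x[0] = -3
x[1] = 3
x[2] = 2
x[3] = 3
x[4] = 2

x = [-3, 3, 2, 3, 2]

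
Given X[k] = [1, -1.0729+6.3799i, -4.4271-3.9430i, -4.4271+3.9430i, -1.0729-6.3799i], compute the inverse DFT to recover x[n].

x[n] = (1/5) Σ(k=0 to 4) X[k] · e^(2πikn/5)

Computing each x[n]:
x[0] = -2
x[1] = 0
x[2] = -3
x[3] = 3
x[4] = 3

x = [-2, 0, -3, 3, 3]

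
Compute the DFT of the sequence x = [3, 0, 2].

X[k] = Σ(n=0 to 2) x[n] · ω_3^(nk)
where ω_3 = e^(-2πi/3)

Computing each X[k]:
X[0] = 5
X[1] = 2.0000+1.7321i
X[2] = 2.0000-1.7321i

X = [5, 2.0000+1.7321i, 2.0000-1.7321i]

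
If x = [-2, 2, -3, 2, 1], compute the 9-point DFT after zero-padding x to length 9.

Original 5-point DFT: [0, -0.2639+1.9879i, -4.7361-5.3431i, -4.7361+5.3431i, -0.2639-1.9879i]
Zero-padded 9-point DFT provides frequency interpolation.

DFT_9([x, 0, ...]) = [0, -2.9285-0.4052i, 0.9324+1.4313i, -5.1962i, -7.0039-3.3596i, -7.0039+3.3596i, 5.1962i, 0.9324-1.4313i, -2.9285+0.4052i]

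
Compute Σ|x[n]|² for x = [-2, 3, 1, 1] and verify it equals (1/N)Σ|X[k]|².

Time domain:
Σ|x[n]|² = |-2|² + |3|² + |1|² + |1|² = 15.0000

Frequency domain:
(1/4)Σ|X[k]|² = (1/4)(|3|² + |-3-2i|² + |-5|² + |-3+2i|²) = (1/4)·60.0000 = 15.0000

Both sides agree, confirming Parseval's theorem.

Σ|x[n]|² = (1/N)Σ|X[k]|² = 15.0000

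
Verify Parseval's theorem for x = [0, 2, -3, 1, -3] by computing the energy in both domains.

Time domain:
Σ|x[n]|² = |0|² + |2|² + |-3|² + |1|² + |-3|² = 23.0000

Frequency domain:
(1/5)Σ|X[k]|² = (1/5)(|-3|² + |1.3090-2.4041i|² + |0.1910-6.7432i|² + |0.1910+6.7432i|² + |1.3090+2.4041i|²) = (1/5)·115.0000 = 23.0000

Both sides agree, confirming Parseval's theorem.

Σ|x[n]|² = (1/N)Σ|X[k]|² = 23.0000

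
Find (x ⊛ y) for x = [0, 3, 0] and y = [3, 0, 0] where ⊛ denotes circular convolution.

(x ⊛ y)[n] = Σ(m=0 to 2) x[m] · y[(n-m) mod 3]

Computing each output sample:
(x ⊛ y)[0] = 0
(x ⊛ y)[1] = 9
(x ⊛ y)[2] = 0

x ⊛ y = [0, 9, 0]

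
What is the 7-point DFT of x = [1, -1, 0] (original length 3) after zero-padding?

Original 3-point DFT: [0, 1.5000+0.8660i, 1.5000-0.8660i]
Zero-padded 7-point DFT provides frequency interpolation.

DFT_7([x, 0, ...]) = [0, 0.3765+0.7818i, 1.2225+0.9749i, 1.9010+0.4339i, 1.9010-0.4339i, 1.2225-0.9749i, 0.3765-0.7818i]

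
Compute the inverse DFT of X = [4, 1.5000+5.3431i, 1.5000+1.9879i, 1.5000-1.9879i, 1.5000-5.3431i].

x[n] = (1/5) Σ(k=0 to 4) X[k] · e^(2πikn/5)

Computing each x[n]:
x[0] = 2
x[1] = -2
x[2] = 0
x[3] = 1
x[4] = 3

x = [2, -2, 0, 1, 3]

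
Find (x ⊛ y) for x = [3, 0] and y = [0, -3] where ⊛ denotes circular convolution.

(x ⊛ y)[n] = Σ(m=0 to 1) x[m] · y[(n-m) mod 2]

Computing each output sample:
(x ⊛ y)[0] = 0
(x ⊛ y)[1] = -9

x ⊛ y = [0, -9]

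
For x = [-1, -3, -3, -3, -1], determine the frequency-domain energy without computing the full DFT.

Parseval: Σ|x[n]|² = (1/N)Σ|X[k]|², so Σ|X[k]|² = N·Σ|x[n]|² = 5·29.0000

Σ|X[k]|² = N·Σ|x[n]|² = 5·29.0000 = 145.0000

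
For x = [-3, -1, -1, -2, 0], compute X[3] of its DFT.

X[3] = Σ(n=0 to 4) x[n] · ω_5^(3n) where ω_5 = e^(-2πi/5)
= (-3)·ω_5^0 + (-1)·ω_5^3 + (-1)·ω_5^6 + (-2)·ω_5^9 + (0)·ω_5^12

X[3] = -3.1180-1.5388i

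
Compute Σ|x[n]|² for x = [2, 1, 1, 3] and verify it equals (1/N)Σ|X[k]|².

Time domain:
Σ|x[n]|² = |2|² + |1|² + |1|² + |3|² = 15.0000

Frequency domain:
(1/4)Σ|X[k]|² = (1/4)(|7|² + |1+2i|² + |-1|² + |1-2i|²) = (1/4)·60.0000 = 15.0000

Both sides agree, confirming Parseval's theorem.

Σ|x[n]|² = (1/N)Σ|X[k]|² = 15.0000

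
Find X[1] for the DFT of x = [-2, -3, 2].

X[1] = Σ(n=0 to 2) x[n] · ω_3^(1n) where ω_3 = e^(-2πi/3)
= (-2)·ω_3^0 + (-3)·ω_3^1 + (2)·ω_3^2

X[1] = -1.5000+4.3301i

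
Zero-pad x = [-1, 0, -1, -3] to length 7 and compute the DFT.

Original 4-point DFT: [-5, -3i, 1, 3i]
Zero-padded 7-point DFT provides frequency interpolation.

DFT_7([x, 0, ...]) = [-5, 1.9254+2.2766i, -1.9695-2.7794i, -0.9559+2.1430i, -0.9559-2.1430i, -1.9695+2.7794i, 1.9254-2.2766i]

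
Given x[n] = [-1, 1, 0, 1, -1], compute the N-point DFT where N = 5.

X[k] = Σ(n=0 to 4) x[n] · ω_5^(nk)
where ω_5 = e^(-2πi/5)

Computing each X[k]:
X[0] = 0
X[1] = -1.8090-1.3143i
X[2] = -0.6910-2.1266i
X[3] = -0.6910+2.1266i
X[4] = -1.8090+1.3143i

X = [0, -1.8090-1.3143i, -0.6910-2.1266i, -0.6910+2.1266i, -1.8090+1.3143i]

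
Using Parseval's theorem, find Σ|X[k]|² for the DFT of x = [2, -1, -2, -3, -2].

Parseval: Σ|x[n]|² = (1/N)Σ|X[k]|², so Σ|X[k]|² = N·Σ|x[n]|² = 5·22.0000

Σ|X[k]|² = N·Σ|x[n]|² = 5·22.0000 = 110.0000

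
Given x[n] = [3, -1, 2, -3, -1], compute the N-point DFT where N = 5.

X[k] = Σ(n=0 to 4) x[n] · ω_5^(nk)
where ω_5 = e^(-2πi/5)

Computing each X[k]:
X[0] = 0
X[1] = 3.1910-2.9389i
X[2] = 4.3090+4.7553i
X[3] = 4.3090-4.7553i
X[4] = 3.1910+2.9389i

X = [0, 3.1910-2.9389i, 4.3090+4.7553i, 4.3090-4.7553i, 3.1910+2.9389i]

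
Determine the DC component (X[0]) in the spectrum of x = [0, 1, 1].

X[0] = Σ(n=0 to 2) x[n] · ω_3^0 = Σ x[n]
= (0) + (1) + (1)

X[0] = 2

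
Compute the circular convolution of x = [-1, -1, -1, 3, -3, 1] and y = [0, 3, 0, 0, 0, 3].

(x ⊛ y)[n] = Σ(m=0 to 5) x[m] · y[(n-m) mod 6]

Computing each output sample:
(x ⊛ y)[0] = 0
(x ⊛ y)[1] = -6
(x ⊛ y)[2] = 6
(x ⊛ y)[3] = -12
(x ⊛ y)[4] = 12
(x ⊛ y)[5] = -12

x ⊛ y = [0, -6, 6, -12, 12, -12]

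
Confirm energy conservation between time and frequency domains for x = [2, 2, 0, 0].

Time domain:
Σ|x[n]|² = |2|² + |2|² + |0|² + |0|² = 8.0000

Frequency domain:
(1/4)Σ|X[k]|² = (1/4)(|4|² + |2-2i|² + |0|² + |2+2i|²) = (1/4)·32.0000 = 8.0000

Both sides agree, confirming Parseval's theorem.

Σ|x[n]|² = (1/N)Σ|X[k]|² = 8.0000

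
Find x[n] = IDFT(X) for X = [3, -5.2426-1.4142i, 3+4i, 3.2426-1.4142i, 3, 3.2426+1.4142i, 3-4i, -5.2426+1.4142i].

x[n] = (1/8) Σ(k=0 to 7) X[k] · e^(2πikn/8)

Computing each x[n]:
x[0] = 1
x[1] = -2
x[2] = 0
x[3] = 3
x[4] = 2
x[5] = 0
x[6] = 0
x[7] = -1

x = [1, -2, 0, 3, 2, 0, 0, -1]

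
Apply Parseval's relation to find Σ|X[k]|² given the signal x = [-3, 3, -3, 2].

Parseval: Σ|x[n]|² = (1/N)Σ|X[k]|², so Σ|X[k]|² = N·Σ|x[n]|² = 4·31.0000

Σ|X[k]|² = N·Σ|x[n]|² = 4·31.0000 = 124.0000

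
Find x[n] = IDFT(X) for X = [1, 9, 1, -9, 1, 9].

x[n] = (1/6) Σ(k=0 to 5) X[k] · e^(2πikn/6)

Computing each x[n]:
x[0] = 2
x[1] = 3
x[2] = -3
x[3] = -1
x[4] = -3
x[5] = 3

x = [2, 3, -3, -1, -3, 3]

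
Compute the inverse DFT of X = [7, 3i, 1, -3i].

x[n] = (1/4) Σ(k=0 to 3) X[k] · e^(2πikn/4)

Computing each x[n]:
x[0] = 2
x[1] = 0
x[2] = 2
x[3] = 3

x = [2, 0, 2, 3]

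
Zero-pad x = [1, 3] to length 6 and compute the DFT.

Original 2-point DFT: [4, -2]
Zero-padded 6-point DFT provides frequency interpolation.

DFT_6([x, 0, ...]) = [4, 2.5000-2.5981i, -0.5000-2.5981i, -2, -0.5000+2.5981i, 2.5000+2.5981i]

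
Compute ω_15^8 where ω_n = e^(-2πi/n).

ω_15^8 = e^(-2πi·8/15)
= cos(-2π·8/15) + i·sin(-2π·8/15)
= cos(-16π/15) + i·sin(-16π/15)

ω_15^8 = cos(-16π/15) + i·sin(-16π/15) = -0.9781+0.2079i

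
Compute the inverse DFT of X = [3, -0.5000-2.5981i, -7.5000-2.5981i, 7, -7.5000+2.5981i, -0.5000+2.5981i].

x[n] = (1/6) Σ(k=0 to 5) X[k] · e^(2πikn/6)

Computing each x[n]:
x[0] = -1
x[1] = 2
x[2] = 3
x[3] = -3
x[4] = 3
x[5] = -1

x = [-1, 2, 3, -3, 3, -1]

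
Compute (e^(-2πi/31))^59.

Since ω_31^31 = 1, powers reduce modulo 31.
59 mod 31 = 28
So ω_31^59 = ω_31^28 = e^(-2πi·28/31)

ω_31^59 = ω_31^28 = 0.8208+0.5713i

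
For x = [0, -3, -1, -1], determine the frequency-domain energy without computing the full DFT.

Parseval: Σ|x[n]|² = (1/N)Σ|X[k]|², so Σ|X[k]|² = N·Σ|x[n]|² = 4·11.0000

Σ|X[k]|² = N·Σ|x[n]|² = 4·11.0000 = 44.0000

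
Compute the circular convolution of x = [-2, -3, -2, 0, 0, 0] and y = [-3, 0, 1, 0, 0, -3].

(x ⊛ y)[n] = Σ(m=0 to 5) x[m] · y[(n-m) mod 6]

Computing each output sample:
(x ⊛ y)[0] = 15
(x ⊛ y)[1] = 15
(x ⊛ y)[2] = 4
(x ⊛ y)[3] = -3
(x ⊛ y)[4] = -2
(x ⊛ y)[5] = 6

x ⊛ y = [15, 15, 4, -3, -2, 6]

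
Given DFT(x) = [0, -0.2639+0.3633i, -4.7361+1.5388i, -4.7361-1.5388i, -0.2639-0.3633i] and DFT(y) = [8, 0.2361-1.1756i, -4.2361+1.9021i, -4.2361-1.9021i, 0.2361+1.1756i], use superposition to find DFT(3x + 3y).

By linearity: DFT(3x + 3y) = 3·DFT(x) + 3·DFT(y)
= 3·[0, -0.2639+0.3633i, -4.7361+1.5388i, -4.7361-1.5388i, -0.2639-0.3633i] + 3·[8, 0.2361-1.1756i, -4.2361+1.9021i, -4.2361-1.9021i, 0.2361+1.1756i]

Computing element-wise:
Z[0] = 3·(0) + 3·(8) = 24
Z[1] = 3·(-0.2639+0.3633i) + 3·(0.2361-1.1756i) = -0.0834-2.4369i
Z[2] = 3·(-4.7361+1.5388i) + 3·(-4.2361+1.9021i) = -26.9166+10.3227i
Z[3] = 3·(-4.7361-1.5388i) + 3·(-4.2361-1.9021i) = -26.9166-10.3227i
Z[4] = 3·(-0.2639-0.3633i) + 3·(0.2361+1.1756i) = -0.0834+2.4369i

DFT(3x + 3y) = 3·X + 3·Y = [24, -0.0834-2.4369i, -26.9166+10.3227i, -26.9166-10.3227i, -0.0834+2.4369i]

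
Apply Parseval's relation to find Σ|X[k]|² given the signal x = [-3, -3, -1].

Parseval: Σ|x[n]|² = (1/N)Σ|X[k]|², so Σ|X[k]|² = N·Σ|x[n]|² = 3·19.0000

Σ|X[k]|² = N·Σ|x[n]|² = 3·19.0000 = 57.0000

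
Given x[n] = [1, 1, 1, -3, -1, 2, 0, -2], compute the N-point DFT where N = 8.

X[k] = Σ(n=0 to 7) x[n] · ω_8^(nk)
where ω_8 = e^(-2πi/8)

Computing each X[k]:
X[0] = -1
X[1] = 2.0000+0.4142i
X[2] = -1-8i
X[3] = 2.0000+2.4142i
X[4] = 3
X[5] = 2.0000-2.4142i
X[6] = -1+8i
X[7] = 2.0000-0.4142i

X = [-1, 2.0000+0.4142i, -1-8i, 2.0000+2.4142i, 3, 2.0000-2.4142i, -1+8i, 2.0000-0.4142i]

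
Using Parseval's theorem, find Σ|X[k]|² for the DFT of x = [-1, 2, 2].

Parseval: Σ|x[n]|² = (1/N)Σ|X[k]|², so Σ|X[k]|² = N·Σ|x[n]|² = 3·9.0000

Σ|X[k]|² = N·Σ|x[n]|² = 3·9.0000 = 27.0000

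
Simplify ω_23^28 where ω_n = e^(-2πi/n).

Since ω_23^23 = 1, powers reduce modulo 23.
28 mod 23 = 5
So ω_23^28 = ω_23^5 = e^(-2πi·5/23)

ω_23^28 = ω_23^5 = 0.2035-0.9791i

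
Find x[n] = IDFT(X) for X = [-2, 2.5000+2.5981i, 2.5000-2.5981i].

x[n] = (1/3) Σ(k=0 to 2) X[k] · e^(2πikn/3)

Computing each x[n]:
x[0] = 1
x[1] = -3
x[2] = 0

x = [1, -3, 0]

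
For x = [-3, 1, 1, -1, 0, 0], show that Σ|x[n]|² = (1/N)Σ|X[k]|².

Time domain:
Σ|x[n]|² = |-3|² + |1|² + |1|² + |-1|² + |0|² + |0|² = 12.0000

Frequency domain:
(1/6)Σ|X[k]|² = (1/6)(|-2|² + |-2.0000-1.7321i|² + |-5|² + |-2|² + |-5|² + |-2.0000+1.7321i|²) = (1/6)·72.0000 = 12.0000

Both sides agree, confirming Parseval's theorem.

Σ|x[n]|² = (1/N)Σ|X[k]|² = 12.0000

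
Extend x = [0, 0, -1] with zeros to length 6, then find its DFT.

Original 3-point DFT: [-1, 0.5000-0.8660i, 0.5000+0.8660i]
Zero-padded 6-point DFT provides frequency interpolation.

DFT_6([x, 0, ...]) = [-1, 0.5000+0.8660i, 0.5000-0.8660i, -1, 0.5000+0.8660i, 0.5000-0.8660i]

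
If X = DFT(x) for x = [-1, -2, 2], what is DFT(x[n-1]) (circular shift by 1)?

Time shift by 1: X_shifted[k] = ω_3^(1k) · X[k]
Shifted x = [2, -1, -2]

DFT(x[n-1]) = [-1, 3.5000-0.8660i, 3.5000+0.8660i]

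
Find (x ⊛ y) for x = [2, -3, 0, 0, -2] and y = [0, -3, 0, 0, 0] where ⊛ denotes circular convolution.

(x ⊛ y)[n] = Σ(m=0 to 4) x[m] · y[(n-m) mod 5]

Computing each output sample:
(x ⊛ y)[0] = 6
(x ⊛ y)[1] = -6
(x ⊛ y)[2] = 9
(x ⊛ y)[3] = 0
(x ⊛ y)[4] = 0

x ⊛ y = [6, -6, 9, 0, 0]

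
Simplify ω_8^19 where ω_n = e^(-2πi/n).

Since ω_8^8 = 1, powers reduce modulo 8.
19 mod 8 = 3
So ω_8^19 = ω_8^3 = e^(-2πi·3/8)

ω_8^19 = ω_8^3 = -0.7071-0.7071i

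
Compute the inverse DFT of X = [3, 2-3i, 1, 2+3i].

x[n] = (1/4) Σ(k=0 to 3) X[k] · e^(2πikn/4)

Computing each x[n]:
x[0] = 2
x[1] = 2
x[2] = 0
x[3] = -1

x = [2, 2, 0, -1]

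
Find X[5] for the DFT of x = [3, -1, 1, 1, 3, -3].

X[5] = Σ(n=0 to 5) x[n] · ω_6^(5n) where ω_6 = e^(-2πi/6)
= (3)·ω_6^0 + (-1)·ω_6^5 + (1)·ω_6^10 + (1)·ω_6^15 + (3)·ω_6^20 + (-3)·ω_6^25

X[5] = -2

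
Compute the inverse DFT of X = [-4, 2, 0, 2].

x[n] = (1/4) Σ(k=0 to 3) X[k] · e^(2πikn/4)

Computing each x[n]:
x[0] = 0
x[1] = -1
x[2] = -2
x[3] = -1

x = [0, -1, -2, -1]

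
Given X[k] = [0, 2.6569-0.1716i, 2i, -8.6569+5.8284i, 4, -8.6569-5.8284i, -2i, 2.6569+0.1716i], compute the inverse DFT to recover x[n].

x[n] = (1/8) Σ(k=0 to 7) X[k] · e^(2πikn/8)

Computing each x[n]:
x[0] = -1
x[1] = 0
x[2] = 2
x[3] = -3
x[4] = 2
x[5] = -2
x[6] = -1
x[7] = 3

x = [-1, 0, 2, -3, 2, -2, -1, 3]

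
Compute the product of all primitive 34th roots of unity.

The primitive 34th roots of unity are ω_34^k for k coprime to 34: k ∈ {1, 3, 5, 7, 9, 11, 13, 15, 19, 21, 23, 25, 27, 29, 31, 33}
Their product equals the constant term of the cyclotomic polynomial Φ_34(x) up to sign.
For n ≥ 3, the product of all primitive nth roots of unity is 1. (For n=1 it is 1; for n=2 it is -1.)

1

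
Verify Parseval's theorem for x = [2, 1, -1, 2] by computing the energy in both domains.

Time domain:
Σ|x[n]|² = |2|² + |1|² + |-1|² + |2|² = 10.0000

Frequency domain:
(1/4)Σ|X[k]|² = (1/4)(|4|² + |3+1i|² + |-2|² + |3-1i|²) = (1/4)·40.0000 = 10.0000

Both sides agree, confirming Parseval's theorem.

Σ|x[n]|² = (1/N)Σ|X[k]|² = 10.0000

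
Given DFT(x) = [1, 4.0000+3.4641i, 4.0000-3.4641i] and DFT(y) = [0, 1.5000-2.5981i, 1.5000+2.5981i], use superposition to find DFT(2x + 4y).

By linearity: DFT(2x + 4y) = 2·DFT(x) + 4·DFT(y)
= 2·[1, 4.0000+3.4641i, 4.0000-3.4641i] + 4·[0, 1.5000-2.5981i, 1.5000+2.5981i]

Computing element-wise:
Z[0] = 2·(1) + 4·(0) = 2
Z[1] = 2·(4.0000+3.4641i) + 4·(1.5000-2.5981i) = 14.0000-3.4642i
Z[2] = 2·(4.0000-3.4641i) + 4·(1.5000+2.5981i) = 14.0000+3.4642i

DFT(2x + 4y) = 2·X + 4·Y = [2, 14.0000-3.4642i, 14.0000+3.4642i]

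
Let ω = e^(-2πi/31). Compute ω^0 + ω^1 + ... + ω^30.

Sum of all nth roots of unity equals 0 for n > 1 (geometric series with r ≠ 1).

0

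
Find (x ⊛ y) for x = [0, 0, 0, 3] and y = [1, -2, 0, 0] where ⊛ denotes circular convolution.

(x ⊛ y)[n] = Σ(m=0 to 3) x[m] · y[(n-m) mod 4]

Computing each output sample:
(x ⊛ y)[0] = -6
(x ⊛ y)[1] = 0
(x ⊛ y)[2] = 0
(x ⊛ y)[3] = 3

x ⊛ y = [-6, 0, 0, 3]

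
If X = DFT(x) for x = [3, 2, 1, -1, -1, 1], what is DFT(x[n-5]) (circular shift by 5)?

Time shift by 5: X_shifted[k] = ω_6^(5k) · X[k]
Shifted x = [2, 1, -1, -1, 1, 3]

DFT(x[n-5]) = [5, 5.0000+3.4641i, -1, -1, -1, 5.0000-3.4641i]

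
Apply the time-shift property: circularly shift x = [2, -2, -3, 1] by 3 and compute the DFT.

Time shift by 3: X_shifted[k] = ω_4^(3k) · X[k]
Shifted x = [-2, -3, 1, 2]

DFT(x[n-3]) = [-2, -3+5i, 0, -3-5i]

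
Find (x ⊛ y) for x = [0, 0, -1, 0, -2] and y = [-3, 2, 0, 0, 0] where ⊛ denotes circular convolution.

(x ⊛ y)[n] = Σ(m=0 to 4) x[m] · y[(n-m) mod 5]

Computing each output sample:
(x ⊛ y)[0] = -4
(x ⊛ y)[1] = 0
(x ⊛ y)[2] = 3
(x ⊛ y)[3] = -2
(x ⊛ y)[4] = 6

x ⊛ y = [-4, 0, 3, -2, 6]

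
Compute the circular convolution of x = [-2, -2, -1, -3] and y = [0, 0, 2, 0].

(x ⊛ y)[n] = Σ(m=0 to 3) x[m] · y[(n-m) mod 4]

Computing each output sample:
(x ⊛ y)[0] = -2
(x ⊛ y)[1] = -6
(x ⊛ y)[2] = -4
(x ⊛ y)[3] = -4

x ⊛ y = [-2, -6, -4, -4]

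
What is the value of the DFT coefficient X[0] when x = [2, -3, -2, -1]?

X[0] = Σ(n=0 to 3) x[n] · ω_4^0 = Σ x[n]
= (2) + (-3) + (-2) + (-1)

X[0] = -4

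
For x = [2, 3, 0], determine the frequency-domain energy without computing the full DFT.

Parseval: Σ|x[n]|² = (1/N)Σ|X[k]|², so Σ|X[k]|² = N·Σ|x[n]|² = 3·13.0000

Σ|X[k]|² = N·Σ|x[n]|² = 3·13.0000 = 39.0000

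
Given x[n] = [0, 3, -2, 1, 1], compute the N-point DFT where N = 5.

X[k] = Σ(n=0 to 4) x[n] · ω_5^(nk)
where ω_5 = e^(-2πi/5)

Computing each X[k]:
X[0] = 3
X[1] = 2.0451-0.1388i
X[2] = -3.5451-4.0287i
X[3] = -3.5451+4.0287i
X[4] = 2.0451+0.1388i

X = [3, 2.0451-0.1388i, -3.5451-4.0287i, -3.5451+4.0287i, 2.0451+0.1388i]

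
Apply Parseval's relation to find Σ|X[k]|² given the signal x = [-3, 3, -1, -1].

Parseval: Σ|x[n]|² = (1/N)Σ|X[k]|², so Σ|X[k]|² = N·Σ|x[n]|² = 4·20.0000

Σ|X[k]|² = N·Σ|x[n]|² = 4·20.0000 = 80.0000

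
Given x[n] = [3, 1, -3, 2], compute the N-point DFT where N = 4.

X[k] = Σ(n=0 to 3) x[n] · ω_4^(nk)
where ω_4 = e^(-2πi/4)

Computing each X[k]:
X[0] = 3
X[1] = 6+1i
X[2] = -3
X[3] = 6-1i

X = [3, 6+1i, -3, 6-1i]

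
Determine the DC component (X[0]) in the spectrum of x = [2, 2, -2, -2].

X[0] = Σ(n=0 to 3) x[n] · ω_4^0 = Σ x[n]
= (2) + (2) + (-2) + (-2)

X[0] = 0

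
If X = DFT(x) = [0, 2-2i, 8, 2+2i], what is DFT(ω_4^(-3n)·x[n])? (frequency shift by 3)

Modulation property: DFT(ω_4^(-3n)·x[n]) = X[(k-3) mod 4], so circularly shift X by 3 positions.

X[k-3] = [2-2i, 8, 2+2i, 0]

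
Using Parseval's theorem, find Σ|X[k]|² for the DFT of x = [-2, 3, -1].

Parseval: Σ|x[n]|² = (1/N)Σ|X[k]|², so Σ|X[k]|² = N·Σ|x[n]|² = 3·14.0000

Σ|X[k]|² = N·Σ|x[n]|² = 3·14.0000 = 42.0000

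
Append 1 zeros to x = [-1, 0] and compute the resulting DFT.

Original 2-point DFT: [-1, -1]
Zero-padded 3-point DFT provides frequency interpolation.

DFT_3([x, 0, ...]) = [-1, -1, -1]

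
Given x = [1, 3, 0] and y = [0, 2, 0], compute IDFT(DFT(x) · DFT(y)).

(x ⊛ y)[n] = Σ(m=0 to 2) x[m] · y[(n-m) mod 3]

Computing each output sample:
(x ⊛ y)[0] = 0
(x ⊛ y)[1] = 2
(x ⊛ y)[2] = 6

x ⊛ y = [0, 2, 6]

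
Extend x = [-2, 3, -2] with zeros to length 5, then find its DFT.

Original 3-point DFT: [-1, -2.5000-4.3301i, -2.5000+4.3301i]
Zero-padded 5-point DFT provides frequency interpolation.

DFT_5([x, 0, ...]) = [-1, 0.5451-1.6776i, -5.0451-3.6655i, -5.0451+3.6655i, 0.5451+1.6776i]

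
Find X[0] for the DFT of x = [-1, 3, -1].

X[0] = Σ(n=0 to 2) x[n] · ω_3^0 = Σ x[n]
= (-1) + (3) + (-1)

X[0] = 1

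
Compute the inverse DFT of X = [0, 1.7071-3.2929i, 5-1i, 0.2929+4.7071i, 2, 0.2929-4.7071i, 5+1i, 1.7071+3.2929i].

x[n] = (1/8) Σ(k=0 to 7) X[k] · e^(2πikn/8)

Computing each x[n]:
x[0] = 2
x[1] = 0
x[2] = 1
x[3] = -1
x[4] = 1
x[5] = 0
x[6] = -3
x[7] = 0

x = [2, 0, 1, -1, 1, 0, -3, 0]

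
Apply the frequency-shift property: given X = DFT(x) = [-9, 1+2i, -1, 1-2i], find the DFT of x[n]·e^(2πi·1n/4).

Modulation property: DFT(ω_4^(-1n)·x[n]) = X[(k-1) mod 4], so circularly shift X by 1 positions.

X[k-1] = [1-2i, -9, 1+2i, -1]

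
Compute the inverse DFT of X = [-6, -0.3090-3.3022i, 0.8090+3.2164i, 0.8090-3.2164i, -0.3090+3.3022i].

x[n] = (1/5) Σ(k=0 to 4) X[k] · e^(2πikn/5)

Computing each x[n]:
x[0] = -1
x[1] = -1
x[2] = 1
x[3] = -3
x[4] = -2

x = [-1, -1, 1, -3, -2]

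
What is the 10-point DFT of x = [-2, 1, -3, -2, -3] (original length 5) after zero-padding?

Original 5-point DFT: [-9, 1.4271-3.2164i, -1.9271-3.3022i, -1.9271+3.3022i, 1.4271+3.2164i]
Zero-padded 10-point DFT provides frequency interpolation.

DFT_10([x, 0, ...]) = [-9, 0.9271+5.9309i, 1.4271-3.2164i, -2.4271-1.0368i, -1.9271-3.3022i, -7, -1.9271+3.3022i, -2.4271+1.0368i, 1.4271+3.2164i, 0.9271-5.9309i]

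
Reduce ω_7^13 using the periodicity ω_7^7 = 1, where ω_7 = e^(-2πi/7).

Since ω_7^7 = 1, powers reduce modulo 7.
13 mod 7 = 6
So ω_7^13 = ω_7^6 = e^(-2πi·6/7)

ω_7^13 = ω_7^6 = 0.6235+0.7818i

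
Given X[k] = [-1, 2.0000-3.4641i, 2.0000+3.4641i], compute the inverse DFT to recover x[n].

x[n] = (1/3) Σ(k=0 to 2) X[k] · e^(2πikn/3)

Computing each x[n]:
x[0] = 1
x[1] = 1
x[2] = -3

x = [1, 1, -3]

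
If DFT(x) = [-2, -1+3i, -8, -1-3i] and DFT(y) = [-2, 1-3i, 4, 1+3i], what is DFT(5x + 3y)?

By linearity: DFT(5x + 3y) = 5·DFT(x) + 3·DFT(y)
= 5·[-2, -1+3i, -8, -1-3i] + 3·[-2, 1-3i, 4, 1+3i]

Computing element-wise:
Z[0] = 5·(-2) + 3·(-2) = -16
Z[1] = 5·(-1+3i) + 3·(1-3i) = -2+6i
Z[2] = 5·(-8) + 3·(4) = -28
Z[3] = 5·(-1-3i) + 3·(1+3i) = -2-6i

DFT(5x + 3y) = 5·X + 3·Y = [-16, -2+6i, -28, -2-6i]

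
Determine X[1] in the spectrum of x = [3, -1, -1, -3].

X[1] = Σ(n=0 to 3) x[n] · ω_4^(1n) where ω_4 = e^(-2πi/4)
= (3)·ω_4^0 + (-1)·ω_4^1 + (-1)·ω_4^2 + (-3)·ω_4^3

X[1] = 4-2i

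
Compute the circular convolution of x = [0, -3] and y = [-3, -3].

(x ⊛ y)[n] = Σ(m=0 to 1) x[m] · y[(n-m) mod 2]

Computing each output sample:
(x ⊛ y)[0] = 9
(x ⊛ y)[1] = 9

x ⊛ y = [9, 9]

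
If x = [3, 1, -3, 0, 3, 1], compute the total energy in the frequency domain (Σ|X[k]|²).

Parseval: Σ|x[n]|² = (1/N)Σ|X[k]|², so Σ|X[k]|² = N·Σ|x[n]|² = 6·29.0000

Σ|X[k]|² = N·Σ|x[n]|² = 6·29.0000 = 174.0000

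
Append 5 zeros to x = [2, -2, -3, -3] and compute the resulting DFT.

Original 4-point DFT: [-6, 5-1i, 4, 5+1i]
Zero-padded 9-point DFT provides frequency interpolation.

DFT_9([x, 0, ...]) = [-6, 1.4470+6.8381i, 5.9718+0.3976i, 1.5000-0.8660i, 3.0813+1.3538i, 3.0813-1.3538i, 1.5000+0.8660i, 5.9718-0.3976i, 1.4470-6.8381i]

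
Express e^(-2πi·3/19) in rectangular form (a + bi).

ω_19^3 = e^(-2πi·3/19)
= cos(-2π·3/19) + i·sin(-2π·3/19)
= cos(-6π/19) + i·sin(-6π/19)

ω_19^3 = cos(-6π/19) + i·sin(-6π/19) = 0.5469-0.8372i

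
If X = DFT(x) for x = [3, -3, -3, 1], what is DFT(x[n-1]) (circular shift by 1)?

Time shift by 1: X_shifted[k] = ω_4^(1k) · X[k]
Shifted x = [1, 3, -3, -3]

DFT(x[n-1]) = [-2, 4-6i, -2, 4+6i]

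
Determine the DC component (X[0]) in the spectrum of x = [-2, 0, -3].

X[0] = Σ(n=0 to 2) x[n] · ω_3^0 = Σ x[n]
= (-2) + (0) + (-3)

X[0] = -5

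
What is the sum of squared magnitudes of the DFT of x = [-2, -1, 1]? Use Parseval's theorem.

Parseval: Σ|x[n]|² = (1/N)Σ|X[k]|², so Σ|X[k]|² = N·Σ|x[n]|² = 3·6.0000

Σ|X[k]|² = N·Σ|x[n]|² = 3·6.0000 = 18.0000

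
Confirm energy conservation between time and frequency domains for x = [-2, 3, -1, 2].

Time domain:
Σ|x[n]|² = |-2|² + |3|² + |-1|² + |2|² = 18.0000

Frequency domain:
(1/4)Σ|X[k]|² = (1/4)(|2|² + |-1-1i|² + |-8|² + |-1+1i|²) = (1/4)·72.0000 = 18.0000

Both sides agree, confirming Parseval's theorem.

Σ|x[n]|² = (1/N)Σ|X[k]|² = 18.0000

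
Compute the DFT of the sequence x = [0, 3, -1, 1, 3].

X[k] = Σ(n=0 to 4) x[n] · ω_5^(nk)
where ω_5 = e^(-2πi/5)

Computing each X[k]:
X[0] = 6
X[1] = 1.8541+1.1756i
X[2] = -4.8541-1.9021i
X[3] = -4.8541+1.9021i
X[4] = 1.8541-1.1756i

X = [6, 1.8541+1.1756i, -4.8541-1.9021i, -4.8541+1.9021i, 1.8541-1.1756i]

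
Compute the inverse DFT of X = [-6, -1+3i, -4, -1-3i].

x[n] = (1/4) Σ(k=0 to 3) X[k] · e^(2πikn/4)

Computing each x[n]:
x[0] = -3
x[1] = -2
x[2] = -2
x[3] = 1

x = [-3, -2, -2, 1]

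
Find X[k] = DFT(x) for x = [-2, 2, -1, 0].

X[k] = Σ(n=0 to 3) x[n] · ω_4^(nk)
where ω_4 = e^(-2πi/4)

Computing each X[k]:
X[0] = -1
X[1] = -1-2i
X[2] = -5
X[3] = -1+2i

X = [-1, -1-2i, -5, -1+2i]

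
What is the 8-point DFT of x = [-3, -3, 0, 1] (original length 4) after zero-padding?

Original 4-point DFT: [-5, -3+4i, -1, -3-4i]
Zero-padded 8-point DFT provides frequency interpolation.

DFT_8([x, 0, ...]) = [-5, -5.8284+1.4142i, -3+4i, -0.1716+1.4142i, -1, -0.1716-1.4142i, -3-4i, -5.8284-1.4142i]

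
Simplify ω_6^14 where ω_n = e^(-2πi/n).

Since ω_6^6 = 1, powers reduce modulo 6.
14 mod 6 = 2
So ω_6^14 = ω_6^2 = e^(-2πi·2/6)

ω_6^14 = ω_6^2 = -0.5000-0.8660i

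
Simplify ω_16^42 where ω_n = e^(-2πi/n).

Since ω_16^16 = 1, powers reduce modulo 16.
42 mod 16 = 10
So ω_16^42 = ω_16^10 = e^(-2πi·10/16)

ω_16^42 = ω_16^10 = -0.7071+0.7071i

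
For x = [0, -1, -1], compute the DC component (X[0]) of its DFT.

X[0] = Σ(n=0 to 2) x[n] · ω_3^0 = Σ x[n]
= (0) + (-1) + (-1)

X[0] = -2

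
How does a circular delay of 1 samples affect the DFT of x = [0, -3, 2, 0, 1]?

Time shift by 1: X_shifted[k] = ω_5^(1k) · X[k]
Shifted x = [1, 0, -3, 2, 0]

DFT(x[n-1]) = [0, 1.8090+2.9389i, 0.6910-4.7553i, 0.6910+4.7553i, 1.8090-2.9389i]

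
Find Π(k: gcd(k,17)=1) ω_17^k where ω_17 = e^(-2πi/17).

The primitive 17th roots of unity are ω_17^k for k coprime to 17: k ∈ {1, 2, 3, 4, 5, 6, 7, 8, 9, 10, 11, 12, 13, 14, 15, 16}
Their product equals the constant term of the cyclotomic polynomial Φ_17(x) up to sign.
For n ≥ 3, the product of all primitive nth roots of unity is 1. (For n=1 it is 1; for n=2 it is -1.)

1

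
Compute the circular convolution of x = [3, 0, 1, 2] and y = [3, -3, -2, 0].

(x ⊛ y)[n] = Σ(m=0 to 3) x[m] · y[(n-m) mod 4]

Computing each output sample:
(x ⊛ y)[0] = 1
(x ⊛ y)[1] = -13
(x ⊛ y)[2] = -3
(x ⊛ y)[3] = 3

x ⊛ y = [1, -13, -3, 3]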